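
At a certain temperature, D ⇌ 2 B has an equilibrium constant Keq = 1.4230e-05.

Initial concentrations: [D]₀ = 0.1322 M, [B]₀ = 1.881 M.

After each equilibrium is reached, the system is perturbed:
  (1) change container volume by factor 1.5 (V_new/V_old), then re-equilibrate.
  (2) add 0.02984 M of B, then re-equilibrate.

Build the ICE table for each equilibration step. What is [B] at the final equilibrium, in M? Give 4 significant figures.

Q₀ = 26.76 vs Keq = 1.4230e-05 ⇒ Q>K, reverse
Step 1:
                  D         B
  I          0.1322     1.881
  C          0.9385    -1.877
  E           1.071  0.003903
  solve Keq expr → x = -0.9385; check Q = 1.4230e-05
Then change container volume by factor 1.5 (V_new/V_old).
Step 2:
                  D         B
  I          0.7138  0.002602
  C       -2.9210e-04 5.8420e-04
  E          0.7135  0.003186
  solve Keq expr → x = 2.9210e-04; check Q = 1.4230e-05
Then add 0.02984 M of B.
Step 3:
                  D         B
  I          0.7135   0.03303
  C          0.0149  -0.02981
  E          0.7284   0.00322
  solve Keq expr → x = -0.0149; check Q = 1.4230e-05

[B]_eq = 0.00322 M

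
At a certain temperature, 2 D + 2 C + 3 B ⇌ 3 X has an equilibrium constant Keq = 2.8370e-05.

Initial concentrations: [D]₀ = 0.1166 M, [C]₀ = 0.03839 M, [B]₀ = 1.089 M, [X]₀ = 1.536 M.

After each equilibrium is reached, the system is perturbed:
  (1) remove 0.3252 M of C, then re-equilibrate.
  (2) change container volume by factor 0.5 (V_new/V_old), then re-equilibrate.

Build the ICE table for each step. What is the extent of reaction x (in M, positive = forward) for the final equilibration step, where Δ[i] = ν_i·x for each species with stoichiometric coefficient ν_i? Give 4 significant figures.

x = 0.05368 M

Q₀ = 1.4004e+05 vs Keq = 2.8370e-05 ⇒ Q>K, reverse
Step 1:
                    D           C           B           X
  Initial      0.1166     0.03839       1.089       1.536
  Change       0.9691      0.9691       1.454      -1.454
  Equil         1.086       1.008       2.543     0.08233
  solve Keq expr → x = -0.4846; check Q = 2.8370e-05
Then remove 0.3252 M of C.
Step 2:
                    D           C           B           X
  Initial       1.086      0.6823       2.543     0.08233
  Change      0.01149     0.01149     0.01724    -0.01724
  Equil         1.097      0.6938        2.56     0.06509
  solve Keq expr → x = -0.005746; check Q = 2.8370e-05
Then change container volume by factor 0.5 (V_new/V_old).
Step 3:
                    D           C           B           X
  Initial       2.194       1.388        5.12      0.1302
  Change      -0.1074     -0.1074      -0.161       0.161
  Equil         2.087        1.28       4.959      0.2912
  solve Keq expr → x = 0.05368; check Q = 2.8370e-05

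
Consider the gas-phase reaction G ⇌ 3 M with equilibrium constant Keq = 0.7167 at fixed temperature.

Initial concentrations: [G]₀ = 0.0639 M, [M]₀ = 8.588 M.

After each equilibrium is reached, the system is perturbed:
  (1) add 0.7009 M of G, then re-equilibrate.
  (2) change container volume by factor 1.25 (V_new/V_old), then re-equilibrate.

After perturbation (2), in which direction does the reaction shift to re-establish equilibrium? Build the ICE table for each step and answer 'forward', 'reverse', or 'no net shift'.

Direction: forward

Q₀ = 9912 vs Keq = 0.7167 ⇒ Q>K, reverse
Step 1:
                  G         M
  Initial    0.0639     8.588
  Change      2.457     -7.37
  Equil       2.521     1.218
  solve Keq expr → x = -2.457; check Q = 0.7167
Then add 0.7009 M of G.
Step 2:
                  G         M
  Initial     3.221     1.218
  Change   -0.03308   0.09925
  Equil       3.188     1.317
  solve Keq expr → x = 0.03308; check Q = 0.7167
Then change container volume by factor 1.25 (V_new/V_old).
Step 3:
                  G         M
  Initial     2.551     1.054
  Change   -0.05347    0.1604
  Equil       2.497     1.214
  solve Keq expr → x = 0.05347; check Q = 0.7167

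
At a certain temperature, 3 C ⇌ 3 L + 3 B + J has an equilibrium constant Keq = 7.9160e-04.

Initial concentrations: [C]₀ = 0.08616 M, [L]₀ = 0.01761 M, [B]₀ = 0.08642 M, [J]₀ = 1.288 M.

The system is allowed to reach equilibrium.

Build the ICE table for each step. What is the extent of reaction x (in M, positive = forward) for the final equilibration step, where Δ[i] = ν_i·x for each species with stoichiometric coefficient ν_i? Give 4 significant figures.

x = 0.008943 M

Q₀ = 7.0977e-06 vs Keq = 7.9160e-04 ⇒ Q<K, forward
Step 1:
                    C           L           B           J
  Initial     0.08616     0.01761     0.08642       1.288
  Change     -0.02683     0.02683     0.02683    0.008943
  Equil       0.05933     0.04444      0.1132       1.297
  solve Keq expr → x = 0.008943; check Q = 7.9160e-04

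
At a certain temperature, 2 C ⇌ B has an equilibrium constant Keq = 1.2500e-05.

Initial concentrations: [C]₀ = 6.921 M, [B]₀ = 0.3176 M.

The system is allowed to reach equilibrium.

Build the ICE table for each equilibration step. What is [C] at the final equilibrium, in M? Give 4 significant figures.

Q₀ = 0.00663 vs Keq = 1.2500e-05 ⇒ Q>K, reverse
Step 1:
                    C           B
  Initial       6.921      0.3176
  Change       0.6338     -0.3169
  Equil         7.555  7.1343e-04
  solve Keq expr → x = -0.3169; check Q = 1.2500e-05

[C]_eq = 7.555 M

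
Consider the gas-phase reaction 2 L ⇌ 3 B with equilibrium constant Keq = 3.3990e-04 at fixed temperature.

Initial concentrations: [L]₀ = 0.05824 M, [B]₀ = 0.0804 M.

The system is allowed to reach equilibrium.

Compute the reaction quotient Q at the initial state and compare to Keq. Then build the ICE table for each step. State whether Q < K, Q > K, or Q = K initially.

Q₀ = 0.1532; Q > K (proceeds reverse)

Q₀ = 0.1532 vs Keq = 3.3990e-04 ⇒ Q>K, reverse
Step 1:
                   L          B
  Initial    0.05824     0.0804
  Change     0.04346   -0.06519
  Equil       0.1017    0.01521
  solve Keq expr → x = -0.02173; check Q = 3.3990e-04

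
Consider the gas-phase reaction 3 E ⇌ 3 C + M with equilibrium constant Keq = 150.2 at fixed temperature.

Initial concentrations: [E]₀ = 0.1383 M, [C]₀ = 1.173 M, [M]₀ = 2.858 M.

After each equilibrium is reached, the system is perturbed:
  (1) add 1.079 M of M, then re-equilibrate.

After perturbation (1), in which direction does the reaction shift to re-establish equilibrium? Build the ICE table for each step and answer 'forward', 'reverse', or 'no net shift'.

Direction: reverse

Q₀ = 1744 vs Keq = 150.2 ⇒ Q>K, reverse
Step 1:
                  E         C         M
  Initial    0.1383     1.173     2.858
  Change     0.1368   -0.1368  -0.04561
  Equil      0.2751     1.036     2.812
  solve Keq expr → x = -0.04561; check Q = 150.2
Then add 1.079 M of M.
Step 2:
                  E         C         M
  Initial    0.2751     1.036     3.891
  Change    0.02411  -0.02411 -0.008038
  Equil      0.2993     1.012     3.883
  solve Keq expr → x = -0.008038; check Q = 150.2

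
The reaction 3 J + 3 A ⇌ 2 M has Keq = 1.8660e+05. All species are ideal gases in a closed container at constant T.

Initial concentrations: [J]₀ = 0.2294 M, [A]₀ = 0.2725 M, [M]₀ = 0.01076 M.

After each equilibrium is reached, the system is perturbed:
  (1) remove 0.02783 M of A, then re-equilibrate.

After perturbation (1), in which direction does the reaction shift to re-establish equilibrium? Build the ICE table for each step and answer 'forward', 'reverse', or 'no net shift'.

Direction: reverse

Q₀ = 0.474 vs Keq = 1.8660e+05 ⇒ Q<K, forward
Step 1:
                   J          A          M
  I           0.2294     0.2725    0.01076
  C          -0.1804    -0.1804     0.1203
  E          0.04901    0.09211      0.131
  solve Keq expr → x = 0.06013; check Q = 1.8660e+05
Then remove 0.02783 M of A.
Step 2:
                   J          A          M
  I          0.04901    0.06428      0.131
  C         0.009843   0.009843  -0.006562
  E          0.05885    0.07412     0.1245
  solve Keq expr → x = -0.003281; check Q = 1.8660e+05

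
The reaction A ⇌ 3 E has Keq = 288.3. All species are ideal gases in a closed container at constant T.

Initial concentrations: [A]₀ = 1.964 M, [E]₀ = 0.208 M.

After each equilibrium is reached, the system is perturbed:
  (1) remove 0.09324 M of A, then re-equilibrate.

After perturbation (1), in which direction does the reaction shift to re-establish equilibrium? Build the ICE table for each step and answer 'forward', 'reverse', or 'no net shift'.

Direction: reverse

Q₀ = 0.004582 vs Keq = 288.3 ⇒ Q<K, forward
Step 1:
                   A          E
  init         1.964      0.208
  Δ           -1.559      4.678
  eq          0.4046      4.886
  solve Keq expr → x = 1.559; check Q = 288.3
Then remove 0.09324 M of A.
Step 2:
                   A          E
  init        0.3114      4.886
  Δ          0.05418    -0.1626
  eq          0.3656      4.724
  solve Keq expr → x = -0.05418; check Q = 288.3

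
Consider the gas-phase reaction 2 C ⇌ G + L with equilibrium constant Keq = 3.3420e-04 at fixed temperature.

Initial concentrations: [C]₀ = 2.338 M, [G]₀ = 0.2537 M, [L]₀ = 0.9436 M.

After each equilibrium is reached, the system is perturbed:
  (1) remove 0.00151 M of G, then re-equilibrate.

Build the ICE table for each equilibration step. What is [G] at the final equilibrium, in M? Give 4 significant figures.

Q₀ = 0.04379 vs Keq = 3.3420e-04 ⇒ Q>K, reverse
Step 1:
                   C          G          L
  I            2.338     0.2537     0.9436
  C           0.4996    -0.2498    -0.2498
  E            2.838   0.003879     0.6938
  solve Keq expr → x = -0.2498; check Q = 3.3420e-04
Then remove 0.00151 M of G.
Step 2:
                   C          G          L
  I            2.838   0.002369     0.6938
  C        -0.002987   0.001494   0.001494
  E            2.835   0.003862     0.6953
  solve Keq expr → x = 0.001494; check Q = 3.3420e-04

[G]_eq = 0.003862 M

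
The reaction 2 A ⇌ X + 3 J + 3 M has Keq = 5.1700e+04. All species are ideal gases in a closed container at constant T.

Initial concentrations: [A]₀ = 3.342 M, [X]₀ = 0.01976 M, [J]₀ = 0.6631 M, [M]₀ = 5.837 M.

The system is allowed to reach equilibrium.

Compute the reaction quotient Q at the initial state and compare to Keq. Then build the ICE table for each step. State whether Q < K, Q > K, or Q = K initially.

Q₀ = 0.1026; Q < K (proceeds forward)

Q₀ = 0.1026 vs Keq = 5.1700e+04 ⇒ Q<K, forward
Step 1:
                   A          X          J          M
  init         3.342    0.01976     0.6631      5.837
  Δ           -2.262      1.131      3.392      3.392
  eq            1.08      1.151      4.056      9.229
  solve Keq expr → x = 1.131; check Q = 5.1700e+04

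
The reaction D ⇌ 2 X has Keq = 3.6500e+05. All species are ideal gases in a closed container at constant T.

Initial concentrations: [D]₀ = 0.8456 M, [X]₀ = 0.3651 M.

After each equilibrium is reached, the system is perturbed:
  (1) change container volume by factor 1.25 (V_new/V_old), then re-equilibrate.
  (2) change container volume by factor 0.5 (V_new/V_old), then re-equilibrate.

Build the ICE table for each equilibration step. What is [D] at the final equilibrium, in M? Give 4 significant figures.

Q₀ = 0.1576 vs Keq = 3.6500e+05 ⇒ Q<K, forward
Step 1:
                    D           X
  init         0.8456      0.3651
  Δ           -0.8456       1.691
  eq       1.1584e-05       2.056
  solve Keq expr → x = 0.8456; check Q = 3.6500e+05
Then change container volume by factor 1.25 (V_new/V_old).
Step 2:
                    D           X
  init     9.2675e-06       1.645
  Δ       -1.8535e-06  3.7069e-06
  eq       7.4140e-06       1.645
  solve Keq expr → x = 1.8535e-06; check Q = 3.6500e+05
Then change container volume by factor 0.5 (V_new/V_old).
Step 3:
                    D           X
  init     1.4828e-05        3.29
  Δ        1.4827e-05 -2.9655e-05
  eq       2.9655e-05        3.29
  solve Keq expr → x = -1.4827e-05; check Q = 3.6500e+05

[D]_eq = 2.9655e-05 M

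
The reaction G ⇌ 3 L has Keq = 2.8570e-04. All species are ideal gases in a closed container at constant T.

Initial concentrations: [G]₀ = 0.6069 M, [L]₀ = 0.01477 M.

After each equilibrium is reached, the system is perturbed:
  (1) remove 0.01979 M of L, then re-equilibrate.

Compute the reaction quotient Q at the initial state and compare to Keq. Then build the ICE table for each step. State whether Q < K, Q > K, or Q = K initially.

Q₀ = 5.3091e-06; Q < K (proceeds forward)

Q₀ = 5.3091e-06 vs Keq = 2.8570e-04 ⇒ Q<K, forward
Step 1:
                   G          L
  I           0.6069    0.01477
  C         -0.01353    0.04058
  E           0.5934    0.05535
  solve Keq expr → x = 0.01353; check Q = 2.8570e-04
Then remove 0.01979 M of L.
Step 2:
                   G          L
  I           0.5934    0.03556
  C        -0.006529    0.01959
  E           0.5868    0.05514
  solve Keq expr → x = 0.006529; check Q = 2.8570e-04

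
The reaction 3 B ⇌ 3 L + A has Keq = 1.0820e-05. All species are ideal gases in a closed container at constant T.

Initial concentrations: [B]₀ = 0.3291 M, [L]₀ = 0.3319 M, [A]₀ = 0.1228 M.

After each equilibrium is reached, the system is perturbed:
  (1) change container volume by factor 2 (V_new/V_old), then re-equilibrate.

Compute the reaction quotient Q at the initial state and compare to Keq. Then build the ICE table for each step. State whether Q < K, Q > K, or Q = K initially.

Q₀ = 0.126; Q > K (proceeds reverse)

Q₀ = 0.126 vs Keq = 1.0820e-05 ⇒ Q>K, reverse
Step 1:
                    B           L           A
  I            0.3291      0.3319      0.1228
  C            0.2866     -0.2866    -0.09555
  E            0.6157     0.04526     0.02725
  solve Keq expr → x = -0.09555; check Q = 1.0820e-05
Then change container volume by factor 2 (V_new/V_old).
Step 2:
                    B           L           A
  I            0.3079     0.02263     0.01363
  C         -0.004503    0.004503    0.001501
  E            0.3034     0.02713     0.01513
  solve Keq expr → x = 0.001501; check Q = 1.0820e-05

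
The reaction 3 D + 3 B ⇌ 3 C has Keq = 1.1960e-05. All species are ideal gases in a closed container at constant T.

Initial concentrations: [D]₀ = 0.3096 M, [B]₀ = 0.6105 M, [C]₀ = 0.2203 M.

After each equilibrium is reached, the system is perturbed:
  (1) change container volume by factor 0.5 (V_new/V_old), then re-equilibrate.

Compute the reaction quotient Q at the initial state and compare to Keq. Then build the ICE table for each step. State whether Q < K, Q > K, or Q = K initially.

Q₀ = 1.583 vs Keq = 1.1960e-05 ⇒ Q>K, reverse
Step 1:
                    D           B           C
  Initial      0.3096      0.6105      0.2203
  Change       0.2105      0.2105     -0.2105
  Equil        0.5201       0.821    0.009766
  solve Keq expr → x = -0.07018; check Q = 1.1960e-05
Then change container volume by factor 0.5 (V_new/V_old).
Step 2:
                    D           B           C
  Initial        1.04       1.642     0.01953
  Change     -0.01841    -0.01841     0.01841
  Equil         1.022       1.624     0.03794
  solve Keq expr → x = 0.006137; check Q = 1.1960e-05

Q₀ = 1.583; Q > K (proceeds reverse)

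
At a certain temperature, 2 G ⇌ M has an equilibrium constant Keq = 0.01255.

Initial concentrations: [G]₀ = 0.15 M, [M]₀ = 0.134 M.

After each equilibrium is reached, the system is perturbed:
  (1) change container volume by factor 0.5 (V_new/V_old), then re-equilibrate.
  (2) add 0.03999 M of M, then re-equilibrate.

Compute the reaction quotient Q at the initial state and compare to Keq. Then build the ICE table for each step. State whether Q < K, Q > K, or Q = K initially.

Q₀ = 5.956; Q > K (proceeds reverse)

Q₀ = 5.956 vs Keq = 0.01255 ⇒ Q>K, reverse
Step 1:
                   G          M
  I             0.15      0.134
  C           0.2637    -0.1319
  E           0.4137   0.002148
  solve Keq expr → x = -0.1319; check Q = 0.01255
Then change container volume by factor 0.5 (V_new/V_old).
Step 2:
                   G          M
  I           0.8274   0.004296
  C        -0.008251   0.004125
  E           0.8192   0.008421
  solve Keq expr → x = 0.004125; check Q = 0.01255
Then add 0.03999 M of M.
Step 3:
                   G          M
  I           0.8192    0.04841
  C          0.07668   -0.03834
  E           0.8958    0.01007
  solve Keq expr → x = -0.03834; check Q = 0.01255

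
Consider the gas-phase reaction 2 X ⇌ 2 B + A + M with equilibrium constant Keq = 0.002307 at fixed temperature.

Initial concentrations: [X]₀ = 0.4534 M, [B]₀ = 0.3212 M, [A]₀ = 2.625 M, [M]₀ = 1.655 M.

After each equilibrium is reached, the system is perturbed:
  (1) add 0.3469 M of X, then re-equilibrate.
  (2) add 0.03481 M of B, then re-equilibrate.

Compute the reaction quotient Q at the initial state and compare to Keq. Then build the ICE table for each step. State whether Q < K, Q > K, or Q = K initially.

Q₀ = 2.18; Q > K (proceeds reverse)

Q₀ = 2.18 vs Keq = 0.002307 ⇒ Q>K, reverse
Step 1:
                   X          B          A          M
  init        0.4534     0.3212      2.625      1.655
  Δ           0.3024    -0.3024    -0.1512    -0.1512
  eq          0.7558    0.01882      2.474      1.504
  solve Keq expr → x = -0.1512; check Q = 0.002307
Then add 0.3469 M of X.
Step 2:
                   X          B          A          M
  init         1.103    0.01882      2.474      1.504
  Δ        -0.008369   0.008369   0.004185   0.004185
  eq           1.094    0.02719      2.478      1.508
  solve Keq expr → x = 0.004185; check Q = 0.002307
Then add 0.03481 M of B.
Step 3:
                   X          B          A          M
  init         1.094      0.062      2.478      1.508
  Δ          0.03372   -0.03372   -0.01686   -0.01686
  eq           1.128    0.02828      2.461      1.491
  solve Keq expr → x = -0.01686; check Q = 0.002307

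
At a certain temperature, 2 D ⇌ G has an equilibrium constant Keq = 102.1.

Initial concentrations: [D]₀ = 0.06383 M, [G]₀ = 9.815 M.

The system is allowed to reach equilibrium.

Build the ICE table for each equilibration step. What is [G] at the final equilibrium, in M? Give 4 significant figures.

Q₀ = 2409 vs Keq = 102.1 ⇒ Q>K, reverse
Step 1:
                  D         G
  I         0.06383     9.815
  C          0.2443   -0.1221
  E          0.3081     9.693
  solve Keq expr → x = -0.1221; check Q = 102.1

[G]_eq = 9.693 M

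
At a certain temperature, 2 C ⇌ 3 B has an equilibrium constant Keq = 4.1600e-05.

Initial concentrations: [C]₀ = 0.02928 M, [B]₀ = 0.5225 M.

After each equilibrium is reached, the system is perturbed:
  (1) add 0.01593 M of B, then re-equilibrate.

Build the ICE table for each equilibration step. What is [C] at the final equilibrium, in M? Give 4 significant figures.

Q₀ = 166.4 vs Keq = 4.1600e-05 ⇒ Q>K, reverse
Step 1:
                    C           B
  Initial     0.02928      0.5225
  Change       0.3365     -0.5048
  Equil        0.3658     0.01772
  solve Keq expr → x = -0.1683; check Q = 4.1600e-05
Then add 0.01593 M of B.
Step 2:
                    C           B
  Initial      0.3658     0.03365
  Change       0.0104     -0.0156
  Equil        0.3762     0.01806
  solve Keq expr → x = -0.005199; check Q = 4.1600e-05

[C]_eq = 0.3762 M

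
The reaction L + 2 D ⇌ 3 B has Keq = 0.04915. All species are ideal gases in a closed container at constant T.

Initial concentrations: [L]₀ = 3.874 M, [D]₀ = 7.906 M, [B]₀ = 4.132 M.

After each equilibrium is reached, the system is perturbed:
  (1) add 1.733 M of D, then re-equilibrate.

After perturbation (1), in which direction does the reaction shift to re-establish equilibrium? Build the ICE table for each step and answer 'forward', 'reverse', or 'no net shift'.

Direction: forward

Q₀ = 0.2913 vs Keq = 0.04915 ⇒ Q>K, reverse
Step 1:
                  L         D         B
  init        3.874     7.906     4.132
  Δ          0.5162     1.032    -1.549
  eq           4.39     8.938     2.583
  solve Keq expr → x = -0.5162; check Q = 0.04915
Then add 1.733 M of D.
Step 2:
                  L         D         B
  init         4.39     10.67     2.583
  Δ        -0.09039   -0.1808    0.2712
  eq            4.3     10.49     2.854
  solve Keq expr → x = 0.09039; check Q = 0.04915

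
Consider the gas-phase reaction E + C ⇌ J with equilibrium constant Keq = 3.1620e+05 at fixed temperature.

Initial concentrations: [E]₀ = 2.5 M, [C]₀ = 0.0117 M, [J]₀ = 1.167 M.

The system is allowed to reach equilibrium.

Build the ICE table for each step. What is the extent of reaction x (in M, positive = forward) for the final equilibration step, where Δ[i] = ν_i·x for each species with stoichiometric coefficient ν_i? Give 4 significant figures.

x = 0.0117 M

Q₀ = 39.9 vs Keq = 3.1620e+05 ⇒ Q<K, forward
Step 1:
                  E         C         J
  Initial       2.5    0.0117     1.167
  Change    -0.0117   -0.0117    0.0117
  Equil       2.488 1.4981e-06     1.179
  solve Keq expr → x = 0.0117; check Q = 3.1620e+05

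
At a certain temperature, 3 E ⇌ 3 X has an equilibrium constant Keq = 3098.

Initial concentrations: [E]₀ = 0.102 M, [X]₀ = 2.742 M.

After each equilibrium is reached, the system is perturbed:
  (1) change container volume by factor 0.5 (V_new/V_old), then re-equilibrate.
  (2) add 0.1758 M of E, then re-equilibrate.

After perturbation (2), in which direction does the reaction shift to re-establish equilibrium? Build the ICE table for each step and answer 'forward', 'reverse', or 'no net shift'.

Direction: forward

Q₀ = 1.9427e+04 vs Keq = 3098 ⇒ Q>K, reverse
Step 1:
                   E          X
  Initial      0.102      2.742
  Change     0.08057   -0.08057
  Equil       0.1826      2.661
  solve Keq expr → x = -0.02686; check Q = 3098
Then change container volume by factor 0.5 (V_new/V_old).
Step 2:
                   E          X
  Initial     0.3651      5.323
  Change           0          0
  Equil       0.3651      5.323
  solve Keq expr → x = 0; check Q = 3098
Then add 0.1758 M of E.
Step 3:
                   E          X
  Initial     0.5409      5.323
  Change     -0.1645     0.1645
  Equil       0.3764      5.487
  solve Keq expr → x = 0.05484; check Q = 3098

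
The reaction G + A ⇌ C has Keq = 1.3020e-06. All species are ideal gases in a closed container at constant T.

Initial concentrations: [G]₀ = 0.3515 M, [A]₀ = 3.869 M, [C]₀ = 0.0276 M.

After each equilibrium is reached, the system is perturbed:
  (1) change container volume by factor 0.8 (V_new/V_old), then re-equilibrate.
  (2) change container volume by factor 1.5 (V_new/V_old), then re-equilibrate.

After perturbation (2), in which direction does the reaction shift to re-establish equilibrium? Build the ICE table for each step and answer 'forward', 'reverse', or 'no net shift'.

Q₀ = 0.02029 vs Keq = 1.3020e-06 ⇒ Q>K, reverse
Step 1:
                    G           A           C
  Initial      0.3515       3.869      0.0276
  Change       0.0276      0.0276     -0.0276
  Equil        0.3791       3.897  1.9233e-06
  solve Keq expr → x = -0.0276; check Q = 1.3020e-06
Then change container volume by factor 0.8 (V_new/V_old).
Step 2:
                    G           A           C
  Initial      0.4739       4.871  2.4041e-06
  Change  -6.0103e-07 -6.0103e-07  6.0103e-07
  Equil        0.4739       4.871  3.0052e-06
  solve Keq expr → x = 6.0103e-07; check Q = 1.3020e-06
Then change container volume by factor 1.5 (V_new/V_old).
Step 3:
                    G           A           C
  Initial      0.3159       3.247  2.0034e-06
  Change   6.6781e-07  6.6781e-07 -6.6781e-07
  Equil        0.3159       3.247  1.3356e-06
  solve Keq expr → x = -6.6781e-07; check Q = 1.3020e-06

Direction: reverse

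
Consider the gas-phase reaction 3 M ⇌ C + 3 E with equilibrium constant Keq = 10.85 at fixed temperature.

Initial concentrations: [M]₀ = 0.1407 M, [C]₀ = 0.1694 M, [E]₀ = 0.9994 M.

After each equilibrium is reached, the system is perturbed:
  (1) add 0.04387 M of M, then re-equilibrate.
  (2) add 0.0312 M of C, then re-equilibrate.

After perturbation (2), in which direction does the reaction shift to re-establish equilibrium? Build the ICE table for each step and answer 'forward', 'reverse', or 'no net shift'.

Q₀ = 60.71 vs Keq = 10.85 ⇒ Q>K, reverse
Step 1:
                   M          C          E
  I           0.1407     0.1694     0.9994
  C          0.07739    -0.0258   -0.07739
  E           0.2181     0.1436      0.922
  solve Keq expr → x = -0.0258; check Q = 10.85
Then add 0.04387 M of M.
Step 2:
                   M          C          E
  I            0.262     0.1436      0.922
  C         -0.03118    0.01039    0.03118
  E           0.2308      0.154     0.9532
  solve Keq expr → x = 0.01039; check Q = 10.85
Then add 0.0312 M of C.
Step 3:
                   M          C          E
  I           0.2308     0.1852     0.9532
  C          0.01043  -0.003475   -0.01043
  E           0.2412     0.1817     0.9428
  solve Keq expr → x = -0.003475; check Q = 10.85

Direction: reverse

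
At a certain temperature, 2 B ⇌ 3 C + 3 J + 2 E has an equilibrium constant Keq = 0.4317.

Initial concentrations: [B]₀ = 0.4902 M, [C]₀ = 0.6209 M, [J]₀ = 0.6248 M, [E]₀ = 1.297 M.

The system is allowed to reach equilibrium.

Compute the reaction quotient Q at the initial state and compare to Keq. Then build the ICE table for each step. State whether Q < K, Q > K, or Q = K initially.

Q₀ = 0.4087; Q < K (proceeds forward)

Q₀ = 0.4087 vs Keq = 0.4317 ⇒ Q<K, forward
Step 1:
                  B         C         J         E
  init       0.4902    0.6209    0.6248     1.297
  Δ       -0.002731  0.004096  0.004096  0.002731
  eq         0.4875     0.625    0.6289       1.3
  solve Keq expr → x = 0.001365; check Q = 0.4317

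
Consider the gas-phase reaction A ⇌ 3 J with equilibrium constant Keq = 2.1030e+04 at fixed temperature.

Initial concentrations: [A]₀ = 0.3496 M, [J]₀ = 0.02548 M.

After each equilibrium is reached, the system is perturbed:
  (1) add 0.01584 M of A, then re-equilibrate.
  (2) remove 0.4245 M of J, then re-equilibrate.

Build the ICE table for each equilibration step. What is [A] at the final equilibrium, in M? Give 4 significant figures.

Q₀ = 4.7318e-05 vs Keq = 2.1030e+04 ⇒ Q<K, forward
Step 1:
                  A         J
  I          0.3496   0.02548
  C         -0.3495     1.049
  E       5.8925e-05     1.074
  solve Keq expr → x = 0.3495; check Q = 2.1030e+04
Then add 0.01584 M of A.
Step 2:
                  A         J
  I          0.0159     1.074
  C        -0.01583    0.0475
  E       6.7092e-05     1.122
  solve Keq expr → x = 0.01583; check Q = 2.1030e+04
Then remove 0.4245 M of J.
Step 3:
                  A         J
  I       6.7092e-05    0.6971
  C       -5.0974e-05 1.5292e-04
  E       1.6119e-05    0.6973
  solve Keq expr → x = 5.0974e-05; check Q = 2.1030e+04

[A]_eq = 1.6119e-05 M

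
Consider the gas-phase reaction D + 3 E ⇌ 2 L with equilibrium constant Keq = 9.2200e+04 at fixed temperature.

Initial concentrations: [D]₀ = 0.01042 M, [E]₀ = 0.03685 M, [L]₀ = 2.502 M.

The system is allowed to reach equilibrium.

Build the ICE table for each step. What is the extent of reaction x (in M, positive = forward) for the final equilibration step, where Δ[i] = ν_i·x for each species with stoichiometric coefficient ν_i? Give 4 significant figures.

Q₀ = 1.2006e+07 vs Keq = 9.2200e+04 ⇒ Q>K, reverse
Step 1:
                    D           E           L
  Initial     0.01042     0.03685       2.502
  Change      0.02757     0.08271    -0.05514
  Equil       0.03799      0.1196       2.447
  solve Keq expr → x = -0.02757; check Q = 9.2200e+04

x = -0.02757 M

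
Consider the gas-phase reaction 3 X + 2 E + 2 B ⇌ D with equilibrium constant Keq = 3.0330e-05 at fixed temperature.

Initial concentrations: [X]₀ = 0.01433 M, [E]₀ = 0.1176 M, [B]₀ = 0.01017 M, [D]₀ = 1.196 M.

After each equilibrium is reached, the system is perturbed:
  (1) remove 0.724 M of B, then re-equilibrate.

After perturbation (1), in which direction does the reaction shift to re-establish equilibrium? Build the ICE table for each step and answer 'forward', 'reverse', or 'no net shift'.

Q₀ = 2.8414e+11 vs Keq = 3.0330e-05 ⇒ Q>K, reverse
Step 1:
                   X          E          B          D
  Initial    0.01433     0.1176    0.01017      1.196
  Change       3.466      2.311      2.311     -1.155
  Equil         3.48      2.428      2.321    0.04062
  solve Keq expr → x = -1.155; check Q = 3.0330e-05
Then remove 0.724 M of B.
Step 2:
                   X          E          B          D
  Initial       3.48      2.428      1.597    0.04062
  Change     0.05645    0.03763    0.03763   -0.01882
  Equil        3.537      2.466      1.635     0.0218
  solve Keq expr → x = -0.01882; check Q = 3.0330e-05

Direction: reverse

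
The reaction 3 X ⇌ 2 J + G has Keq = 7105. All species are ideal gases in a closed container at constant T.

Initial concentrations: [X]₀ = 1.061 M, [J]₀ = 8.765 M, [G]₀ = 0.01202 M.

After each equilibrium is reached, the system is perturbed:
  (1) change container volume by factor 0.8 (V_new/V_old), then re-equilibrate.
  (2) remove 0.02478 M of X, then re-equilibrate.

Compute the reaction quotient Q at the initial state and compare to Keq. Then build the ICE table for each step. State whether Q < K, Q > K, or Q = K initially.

Q₀ = 0.7731; Q < K (proceeds forward)

Q₀ = 0.7731 vs Keq = 7105 ⇒ Q<K, forward
Step 1:
                   X          J          G
  I            1.061      8.765    0.01202
  C           -0.904     0.6027     0.3013
  E            0.157      9.368     0.3134
  solve Keq expr → x = 0.3013; check Q = 7105
Then change container volume by factor 0.8 (V_new/V_old).
Step 2:
                   X          J          G
  I           0.1963      11.71     0.3917
  C                0          0          0
  E           0.1963      11.71     0.3917
  solve Keq expr → x = 0; check Q = 7105
Then remove 0.02478 M of X.
Step 3:
                   X          J          G
  I           0.1715      11.71     0.3917
  C           0.0233   -0.01553  -0.007767
  E           0.1948      11.69     0.3839
  solve Keq expr → x = -0.007767; check Q = 7105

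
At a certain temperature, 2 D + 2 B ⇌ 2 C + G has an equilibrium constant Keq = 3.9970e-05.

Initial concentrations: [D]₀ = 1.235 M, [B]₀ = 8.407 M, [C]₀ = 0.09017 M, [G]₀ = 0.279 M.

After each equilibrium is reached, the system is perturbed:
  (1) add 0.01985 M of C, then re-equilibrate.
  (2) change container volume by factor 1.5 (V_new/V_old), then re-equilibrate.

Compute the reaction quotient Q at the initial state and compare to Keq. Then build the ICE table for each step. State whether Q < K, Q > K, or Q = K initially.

Q₀ = 2.1043e-05; Q < K (proceeds forward)

Q₀ = 2.1043e-05 vs Keq = 3.9970e-05 ⇒ Q<K, forward
Step 1:
                  D         B         C         G
  Initial     1.235     8.407   0.09017     0.279
  Change   -0.02796  -0.02796   0.02796   0.01398
  Equil       1.207     8.379    0.1181     0.293
  solve Keq expr → x = 0.01398; check Q = 3.9970e-05
Then add 0.01985 M of C.
Step 2:
                  D         B         C         G
  Initial     1.207     8.379     0.138     0.293
  Change    0.01631   0.01631  -0.01631 -0.008157
  Equil       1.223     8.395    0.1217    0.2848
  solve Keq expr → x = -0.008157; check Q = 3.9970e-05
Then change container volume by factor 1.5 (V_new/V_old).
Step 3:
                  D         B         C         G
  Initial    0.8156     5.597   0.08111    0.1899
  Change    0.01257   0.01257  -0.01257 -0.006284
  Equil      0.8281     5.609   0.06854    0.1836
  solve Keq expr → x = -0.006284; check Q = 3.9970e-05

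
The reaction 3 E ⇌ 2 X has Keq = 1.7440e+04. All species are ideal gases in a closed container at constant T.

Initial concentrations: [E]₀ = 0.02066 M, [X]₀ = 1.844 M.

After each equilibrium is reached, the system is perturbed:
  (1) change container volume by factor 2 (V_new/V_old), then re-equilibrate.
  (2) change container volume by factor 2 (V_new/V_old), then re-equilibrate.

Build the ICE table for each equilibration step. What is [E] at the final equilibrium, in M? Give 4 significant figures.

Q₀ = 3.8559e+05 vs Keq = 1.7440e+04 ⇒ Q>K, reverse
Step 1:
                    E           X
  Initial     0.02066       1.844
  Change      0.03681    -0.02454
  Equil       0.05747       1.819
  solve Keq expr → x = -0.01227; check Q = 1.7440e+04
Then change container volume by factor 2 (V_new/V_old).
Step 2:
                    E           X
  Initial     0.02874      0.9097
  Change     0.007339   -0.004893
  Equil       0.03607      0.9048
  solve Keq expr → x = -0.002446; check Q = 1.7440e+04
Then change container volume by factor 2 (V_new/V_old).
Step 3:
                    E           X
  Initial     0.01804      0.4524
  Change     0.004586   -0.003057
  Equil       0.02262      0.4494
  solve Keq expr → x = -0.001529; check Q = 1.7440e+04

[E]_eq = 0.02262 M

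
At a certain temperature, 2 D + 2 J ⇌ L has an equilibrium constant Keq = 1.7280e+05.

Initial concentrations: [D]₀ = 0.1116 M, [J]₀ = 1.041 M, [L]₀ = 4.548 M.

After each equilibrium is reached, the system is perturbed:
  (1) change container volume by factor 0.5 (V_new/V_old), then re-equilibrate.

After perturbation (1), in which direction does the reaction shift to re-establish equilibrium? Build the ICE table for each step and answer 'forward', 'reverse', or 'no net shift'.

Q₀ = 337 vs Keq = 1.7280e+05 ⇒ Q<K, forward
Step 1:
                    D           J           L
  init         0.1116       1.041       4.548
  Δ           -0.1061     -0.1061     0.05304
  eq         0.005519      0.9349       4.601
  solve Keq expr → x = 0.05304; check Q = 1.7280e+05
Then change container volume by factor 0.5 (V_new/V_old).
Step 2:
                    D           J           L
  init        0.01104        1.87       9.202
  Δ          -0.00712    -0.00712     0.00356
  eq         0.003918       1.863       9.206
  solve Keq expr → x = 0.00356; check Q = 1.7280e+05

Direction: forward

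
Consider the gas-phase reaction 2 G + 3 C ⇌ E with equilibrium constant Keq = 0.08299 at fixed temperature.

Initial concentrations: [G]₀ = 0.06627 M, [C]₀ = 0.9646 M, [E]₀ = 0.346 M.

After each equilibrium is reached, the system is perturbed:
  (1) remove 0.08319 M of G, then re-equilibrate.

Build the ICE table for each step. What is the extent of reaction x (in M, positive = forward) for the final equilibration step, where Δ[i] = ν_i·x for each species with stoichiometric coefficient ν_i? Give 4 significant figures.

x = -0.01433 M

Q₀ = 87.78 vs Keq = 0.08299 ⇒ Q>K, reverse
Step 1:
                  G         C         E
  init      0.06627    0.9646     0.346
  Δ          0.4699    0.7049    -0.235
  eq         0.5362      1.67     0.111
  solve Keq expr → x = -0.235; check Q = 0.08299
Then remove 0.08319 M of G.
Step 2:
                  G         C         E
  init        0.453      1.67     0.111
  Δ         0.02866   0.04299  -0.01433
  eq         0.4817     1.712    0.0967
  solve Keq expr → x = -0.01433; check Q = 0.08299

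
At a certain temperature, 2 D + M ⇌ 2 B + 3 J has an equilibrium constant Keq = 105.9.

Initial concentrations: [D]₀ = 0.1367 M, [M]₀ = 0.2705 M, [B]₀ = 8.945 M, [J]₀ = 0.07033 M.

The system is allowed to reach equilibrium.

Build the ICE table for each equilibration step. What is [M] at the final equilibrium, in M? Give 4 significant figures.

Q₀ = 5.507 vs Keq = 105.9 ⇒ Q<K, forward
Step 1:
                  D         M         B         J
  I          0.1367    0.2705     8.945   0.07033
  C        -0.04575  -0.02288   0.04575   0.06863
  E         0.09095    0.2476     8.991     0.139
  solve Keq expr → x = 0.02288; check Q = 105.9

[M]_eq = 0.2476 M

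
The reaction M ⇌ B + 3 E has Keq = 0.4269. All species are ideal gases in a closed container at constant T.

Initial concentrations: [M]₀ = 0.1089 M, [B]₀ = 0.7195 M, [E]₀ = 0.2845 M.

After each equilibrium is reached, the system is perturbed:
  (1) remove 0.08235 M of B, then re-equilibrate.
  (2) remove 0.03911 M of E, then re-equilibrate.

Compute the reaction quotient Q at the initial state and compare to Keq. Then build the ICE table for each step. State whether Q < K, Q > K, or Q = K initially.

Q₀ = 0.1521 vs Keq = 0.4269 ⇒ Q<K, forward
Step 1:
                  M         B         E
  Initial    0.1089    0.7195    0.2845
  Change   -0.02591   0.02591   0.07773
  Equil     0.08299    0.7454    0.3622
  solve Keq expr → x = 0.02591; check Q = 0.4269
Then remove 0.08235 M of B.
Step 2:
                  M         B         E
  Initial   0.08299    0.6631    0.3622
  Change  -0.003055  0.003055  0.009165
  Equil     0.07993    0.6661    0.3714
  solve Keq expr → x = 0.003055; check Q = 0.4269
Then remove 0.03911 M of E.
Step 3:
                  M         B         E
  Initial   0.07993    0.6661    0.3323
  Change  -0.008178  0.008178   0.02453
  Equil     0.07176    0.6743    0.3568
  solve Keq expr → x = 0.008178; check Q = 0.4269

Q₀ = 0.1521; Q < K (proceeds forward)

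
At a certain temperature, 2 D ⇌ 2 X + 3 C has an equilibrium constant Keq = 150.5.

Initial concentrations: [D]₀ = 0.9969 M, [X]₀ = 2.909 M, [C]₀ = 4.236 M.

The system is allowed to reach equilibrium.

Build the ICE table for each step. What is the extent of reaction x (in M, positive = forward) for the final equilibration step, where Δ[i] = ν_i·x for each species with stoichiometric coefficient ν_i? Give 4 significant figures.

Q₀ = 647.2 vs Keq = 150.5 ⇒ Q>K, reverse
Step 1:
                   D          X          C
  Initial     0.9969      2.909      4.236
  Change      0.4086    -0.4086     -0.613
  Equil        1.406        2.5      3.623
  solve Keq expr → x = -0.2043; check Q = 150.5

x = -0.2043 M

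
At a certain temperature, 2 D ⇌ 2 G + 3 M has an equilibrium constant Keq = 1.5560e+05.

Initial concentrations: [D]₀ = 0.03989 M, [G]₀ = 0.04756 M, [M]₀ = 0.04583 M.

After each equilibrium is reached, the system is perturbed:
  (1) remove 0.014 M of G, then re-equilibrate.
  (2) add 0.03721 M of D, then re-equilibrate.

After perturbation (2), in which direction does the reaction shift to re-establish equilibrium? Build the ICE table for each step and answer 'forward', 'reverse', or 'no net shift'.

Q₀ = 1.3684e-04 vs Keq = 1.5560e+05 ⇒ Q<K, forward
Step 1:
                  D         G         M
  Initial   0.03989   0.04756   0.04583
  Change   -0.03988   0.03988   0.05982
  Equil   7.6128e-06   0.08744    0.1057
  solve Keq expr → x = 0.01994; check Q = 1.5560e+05
Then remove 0.014 M of G.
Step 2:
                  D         G         M
  Initial 7.6128e-06   0.07344    0.1057
  Change  -1.2186e-06 1.2186e-06 1.8279e-06
  Equil   6.3942e-06   0.07344    0.1057
  solve Keq expr → x = 6.0929e-07; check Q = 1.5560e+05
Then add 0.03721 M of D.
Step 3:
                  D         G         M
  Initial   0.03722   0.07344    0.1057
  Change    -0.0372    0.0372    0.0558
  Equil   1.8196e-05    0.1106    0.1615
  solve Keq expr → x = 0.0186; check Q = 1.5560e+05

Direction: forward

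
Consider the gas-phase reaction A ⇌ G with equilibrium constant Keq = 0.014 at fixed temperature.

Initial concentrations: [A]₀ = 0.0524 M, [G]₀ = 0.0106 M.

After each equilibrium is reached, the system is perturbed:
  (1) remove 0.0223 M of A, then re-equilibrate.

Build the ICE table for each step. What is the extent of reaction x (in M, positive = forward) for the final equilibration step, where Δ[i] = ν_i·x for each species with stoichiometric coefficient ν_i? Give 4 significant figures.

x = -3.0789e-04 M

Q₀ = 0.2023 vs Keq = 0.014 ⇒ Q>K, reverse
Step 1:
                  A         G
  I          0.0524    0.0106
  C         0.00973  -0.00973
  E         0.06213 8.6982e-04
  solve Keq expr → x = -0.00973; check Q = 0.014
Then remove 0.0223 M of A.
Step 2:
                  A         G
  I         0.03983 8.6982e-04
  C       3.0789e-04 -3.0789e-04
  E         0.04014 5.6193e-04
  solve Keq expr → x = -3.0789e-04; check Q = 0.014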